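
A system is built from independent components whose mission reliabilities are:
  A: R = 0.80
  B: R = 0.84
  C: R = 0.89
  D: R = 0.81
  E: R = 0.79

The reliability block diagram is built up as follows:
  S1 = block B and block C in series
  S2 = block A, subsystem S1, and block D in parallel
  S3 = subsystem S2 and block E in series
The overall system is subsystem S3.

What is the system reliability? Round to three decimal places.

0.782

Series (B and C): 0.84000 × 0.89000 = 0.74760
Parallel (A, [0.74760], and D): 1 − (1 − 0.80000)(1 − 0.74760)(1 − 0.81000) = 0.99041
Series ([0.99041] and E): 0.99041 × 0.79000 = 0.782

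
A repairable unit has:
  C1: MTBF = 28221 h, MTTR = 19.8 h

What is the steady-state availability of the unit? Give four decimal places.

0.9993

A(C1) = MTBF/(MTBF+MTTR) = 28221/(28221+19.8) = 0.9993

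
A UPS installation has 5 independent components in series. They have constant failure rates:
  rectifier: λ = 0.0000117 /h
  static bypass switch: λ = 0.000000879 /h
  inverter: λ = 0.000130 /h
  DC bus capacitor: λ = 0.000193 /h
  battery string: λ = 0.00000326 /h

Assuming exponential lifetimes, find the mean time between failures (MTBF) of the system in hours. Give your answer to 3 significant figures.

2950

Series of exponential components: λ_sys = Σ λ_i
λ_sys = 0.0000117 + 0.000000879 + 0.000130 + 0.000193 + 0.00000326 = 3.3884e-04 /h
MTBF = 1 / λ_sys = 2950 h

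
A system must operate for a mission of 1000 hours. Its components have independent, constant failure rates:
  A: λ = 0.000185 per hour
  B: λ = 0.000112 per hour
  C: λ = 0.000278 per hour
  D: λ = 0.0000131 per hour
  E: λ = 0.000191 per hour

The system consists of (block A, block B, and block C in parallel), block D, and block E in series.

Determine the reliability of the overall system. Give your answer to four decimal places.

R(A) = exp(−0.000185 × 1000) = 0.831104
R(B) = exp(−0.000112 × 1000) = 0.894044
R(C) = exp(−0.000278 × 1000) = 0.757297
R(D) = exp(−0.0000131 × 1000) = 0.986985
R(E) = exp(−0.000191 × 1000) = 0.826133
Parallel (A, B, and C): 1 − (1 − 0.831104)(1 − 0.894044)(1 − 0.757297) = 0.995657
Series ([0.995657], D, and E): 0.995657 × 0.986985 × 0.826133 = 0.8118

0.8118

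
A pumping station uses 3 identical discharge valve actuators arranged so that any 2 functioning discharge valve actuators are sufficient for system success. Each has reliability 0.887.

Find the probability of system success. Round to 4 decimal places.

0.9646

R = Σ_{i=2}^{3} C(3,i) p^i (1−p)^{3−i} with p = 0.887
C(3,2)·0.887^2·0.113^1 = 0.266715
C(3,3)·0.887^3·0.113^0 = 0.697864
Sum = 0.9646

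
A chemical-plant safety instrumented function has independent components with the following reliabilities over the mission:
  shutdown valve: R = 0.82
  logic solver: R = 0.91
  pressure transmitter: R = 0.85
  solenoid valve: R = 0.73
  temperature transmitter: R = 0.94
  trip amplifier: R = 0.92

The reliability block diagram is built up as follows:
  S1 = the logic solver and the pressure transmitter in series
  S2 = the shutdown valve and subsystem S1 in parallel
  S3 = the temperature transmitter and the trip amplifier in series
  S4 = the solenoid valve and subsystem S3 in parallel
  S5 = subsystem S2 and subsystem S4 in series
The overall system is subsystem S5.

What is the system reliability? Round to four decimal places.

Series (logic solver and pressure transmitter): 0.910000 × 0.850000 = 0.773500
Parallel (shutdown valve and [0.773500]): 1 − (1 − 0.820000)(1 − 0.773500) = 0.959230
Series (temperature transmitter and trip amplifier): 0.940000 × 0.920000 = 0.864800
Parallel (solenoid valve and [0.864800]): 1 − (1 − 0.730000)(1 − 0.864800) = 0.963496
Series ([0.959230] and [0.963496]): 0.959230 × 0.963496 = 0.9242

0.9242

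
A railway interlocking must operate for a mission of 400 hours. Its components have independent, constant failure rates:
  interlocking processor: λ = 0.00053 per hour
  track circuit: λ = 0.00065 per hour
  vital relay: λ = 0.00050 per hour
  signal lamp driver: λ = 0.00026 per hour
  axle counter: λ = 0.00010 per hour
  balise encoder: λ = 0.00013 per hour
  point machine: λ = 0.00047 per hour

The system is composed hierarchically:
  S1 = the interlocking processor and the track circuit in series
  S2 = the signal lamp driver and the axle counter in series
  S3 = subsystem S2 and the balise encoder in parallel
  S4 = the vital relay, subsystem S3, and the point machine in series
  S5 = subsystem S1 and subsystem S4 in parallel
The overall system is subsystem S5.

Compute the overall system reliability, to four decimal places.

R(interlocking processor) = exp(−0.00053 × 400) = 0.808965
R(track circuit) = exp(−0.00065 × 400) = 0.771052
R(vital relay) = exp(−0.00050 × 400) = 0.818731
R(signal lamp driver) = exp(−0.00026 × 400) = 0.901225
R(axle counter) = exp(−0.00010 × 400) = 0.960789
R(balise encoder) = exp(−0.00013 × 400) = 0.949329
R(point machine) = exp(−0.00047 × 400) = 0.828615
Series (interlocking processor and track circuit): 0.808965 × 0.771052 = 0.623754
Series (signal lamp driver and axle counter): 0.901225 × 0.960789 = 0.865887
Parallel ([0.865887] and balise encoder): 1 − (1 − 0.865887)(1 − 0.949329) = 0.993204
Series (vital relay, [0.993204], and point machine): 0.818731 × 0.993204 × 0.828615 = 0.673802
Parallel ([0.623754] and [0.673802]): 1 − (1 − 0.623754)(1 − 0.673802) = 0.8773

0.8773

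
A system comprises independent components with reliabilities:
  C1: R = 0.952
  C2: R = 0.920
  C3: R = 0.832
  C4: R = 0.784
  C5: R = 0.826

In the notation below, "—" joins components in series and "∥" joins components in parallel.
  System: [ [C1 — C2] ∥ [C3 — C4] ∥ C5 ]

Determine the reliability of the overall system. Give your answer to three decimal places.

Series (C1 and C2): 0.95200 × 0.92000 = 0.87584
Series (C3 and C4): 0.83200 × 0.78400 = 0.65229
Parallel ([0.87584], [0.65229], and C5): 1 − (1 − 0.87584)(1 − 0.65229)(1 − 0.82600) = 0.992

0.992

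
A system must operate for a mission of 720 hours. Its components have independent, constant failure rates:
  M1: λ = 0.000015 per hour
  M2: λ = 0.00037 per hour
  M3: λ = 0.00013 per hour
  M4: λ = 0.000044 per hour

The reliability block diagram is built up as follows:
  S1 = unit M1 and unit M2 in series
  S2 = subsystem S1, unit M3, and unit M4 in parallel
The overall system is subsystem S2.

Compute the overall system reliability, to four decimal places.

0.9993

R(M1) = exp(−0.000015 × 720) = 0.989258
R(M2) = exp(−0.00037 × 720) = 0.766133
R(M3) = exp(−0.00013 × 720) = 0.910647
R(M4) = exp(−0.000044 × 720) = 0.968817
Series (M1 and M2): 0.989258 × 0.766133 = 0.757903
Parallel ([0.757903], M3, and M4): 1 − (1 − 0.757903)(1 − 0.910647)(1 − 0.968817) = 0.9993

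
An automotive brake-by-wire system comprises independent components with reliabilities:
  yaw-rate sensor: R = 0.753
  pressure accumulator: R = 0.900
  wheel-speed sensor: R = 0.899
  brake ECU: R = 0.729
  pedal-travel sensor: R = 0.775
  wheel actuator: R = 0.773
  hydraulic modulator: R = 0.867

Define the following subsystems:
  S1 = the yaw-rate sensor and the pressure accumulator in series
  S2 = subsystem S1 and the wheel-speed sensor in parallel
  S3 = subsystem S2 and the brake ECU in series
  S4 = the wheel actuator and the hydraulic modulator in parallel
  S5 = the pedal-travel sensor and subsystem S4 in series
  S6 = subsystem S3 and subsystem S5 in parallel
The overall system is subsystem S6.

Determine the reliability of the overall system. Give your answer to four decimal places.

0.9268

Series (yaw-rate sensor and pressure accumulator): 0.753000 × 0.900000 = 0.677700
Parallel ([0.677700] and wheel-speed sensor): 1 − (1 − 0.677700)(1 − 0.899000) = 0.967448
Series ([0.967448] and brake ECU): 0.967448 × 0.729000 = 0.705270
Parallel (wheel actuator and hydraulic modulator): 1 − (1 − 0.773000)(1 − 0.867000) = 0.969809
Series (pedal-travel sensor and [0.969809]): 0.775000 × 0.969809 = 0.751602
Parallel ([0.705270] and [0.751602]): 1 − (1 − 0.705270)(1 − 0.751602) = 0.9268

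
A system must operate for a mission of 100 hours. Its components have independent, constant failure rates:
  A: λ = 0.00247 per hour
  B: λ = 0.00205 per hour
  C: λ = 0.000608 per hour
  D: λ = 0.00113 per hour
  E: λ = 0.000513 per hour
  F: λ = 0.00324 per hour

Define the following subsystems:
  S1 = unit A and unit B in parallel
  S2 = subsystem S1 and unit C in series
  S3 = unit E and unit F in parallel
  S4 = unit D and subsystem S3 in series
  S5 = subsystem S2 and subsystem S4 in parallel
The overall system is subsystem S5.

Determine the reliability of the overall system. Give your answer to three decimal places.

0.988

R(A) = exp(−0.00247 × 100) = 0.78114
R(B) = exp(−0.00205 × 100) = 0.81465
R(C) = exp(−0.000608 × 100) = 0.94101
R(D) = exp(−0.00113 × 100) = 0.89315
R(E) = exp(−0.000513 × 100) = 0.94999
R(F) = exp(−0.00324 × 100) = 0.72325
Parallel (A and B): 1 − (1 − 0.78114)(1 − 0.81465) = 0.95943
Series ([0.95943] and C): 0.95943 × 0.94101 = 0.90283
Parallel (E and F): 1 − (1 − 0.94999)(1 − 0.72325) = 0.98616
Series (D and [0.98616]): 0.89315 × 0.98616 = 0.88079
Parallel ([0.90283] and [0.88079]): 1 − (1 − 0.90283)(1 − 0.88079) = 0.988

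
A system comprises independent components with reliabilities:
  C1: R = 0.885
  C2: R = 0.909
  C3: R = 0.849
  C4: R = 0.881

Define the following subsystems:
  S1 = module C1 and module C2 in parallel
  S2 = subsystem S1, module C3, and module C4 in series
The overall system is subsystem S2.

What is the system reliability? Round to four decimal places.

0.7401

Parallel (C1 and C2): 1 − (1 − 0.885000)(1 − 0.909000) = 0.989535
Series ([0.989535], C3, and C4): 0.989535 × 0.849000 × 0.881000 = 0.7401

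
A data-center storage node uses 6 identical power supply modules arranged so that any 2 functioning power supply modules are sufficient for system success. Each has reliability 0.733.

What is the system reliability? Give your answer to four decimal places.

0.9937

R = Σ_{i=2}^{6} C(6,i) p^i (1−p)^{6−i} with p = 0.733
C(6,2)·0.733^2·0.267^4 = 0.040959
C(6,3)·0.733^3·0.267^3 = 0.149926
C(6,4)·0.733^4·0.267^2 = 0.308695
C(6,5)·0.733^5·0.267^1 = 0.338986
C(6,6)·0.733^6·0.267^0 = 0.155104
Sum = 0.9937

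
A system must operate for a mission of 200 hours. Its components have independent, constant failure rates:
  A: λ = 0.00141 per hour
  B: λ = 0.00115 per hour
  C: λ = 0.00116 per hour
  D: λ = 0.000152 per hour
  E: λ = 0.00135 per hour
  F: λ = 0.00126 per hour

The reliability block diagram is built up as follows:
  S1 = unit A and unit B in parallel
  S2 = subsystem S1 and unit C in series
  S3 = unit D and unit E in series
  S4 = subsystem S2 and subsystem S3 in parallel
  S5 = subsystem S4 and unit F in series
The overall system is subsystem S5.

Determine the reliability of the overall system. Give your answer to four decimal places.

0.7274

R(A) = exp(−0.00141 × 200) = 0.754274
R(B) = exp(−0.00115 × 200) = 0.794534
R(C) = exp(−0.00116 × 200) = 0.792946
R(D) = exp(−0.000152 × 200) = 0.970057
R(E) = exp(−0.00135 × 200) = 0.763379
R(F) = exp(−0.00126 × 200) = 0.777245
Parallel (A and B): 1 − (1 − 0.754274)(1 − 0.794534) = 0.949512
Series ([0.949512] and C): 0.949512 × 0.792946 = 0.752912
Series (D and E): 0.970057 × 0.763379 = 0.740521
Parallel ([0.752912] and [0.740521]): 1 − (1 − 0.752912)(1 − 0.740521) = 0.935886
Series ([0.935886] and F): 0.935886 × 0.777245 = 0.7274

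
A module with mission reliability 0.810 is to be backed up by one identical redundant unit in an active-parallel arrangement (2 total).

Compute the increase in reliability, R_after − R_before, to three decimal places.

0.154

R_before = 0.810
R_after = 1 − (1 − 0.810)^2 = 0.964
ΔR = 0.964 − 0.810 = 0.154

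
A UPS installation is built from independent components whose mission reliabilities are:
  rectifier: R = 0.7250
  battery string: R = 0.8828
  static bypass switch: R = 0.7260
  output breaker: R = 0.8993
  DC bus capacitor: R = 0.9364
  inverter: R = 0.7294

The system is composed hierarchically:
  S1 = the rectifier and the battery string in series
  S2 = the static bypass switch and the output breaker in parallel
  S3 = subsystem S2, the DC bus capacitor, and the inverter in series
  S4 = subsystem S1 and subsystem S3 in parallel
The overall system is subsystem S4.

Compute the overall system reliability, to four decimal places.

Series (rectifier and battery string): 0.725000 × 0.882800 = 0.640030
Parallel (static bypass switch and output breaker): 1 − (1 − 0.726000)(1 − 0.899300) = 0.972408
Series ([0.972408], DC bus capacitor, and inverter): 0.972408 × 0.936400 × 0.729400 = 0.664165
Parallel ([0.640030] and [0.664165]): 1 − (1 − 0.640030)(1 − 0.664165) = 0.8791

0.8791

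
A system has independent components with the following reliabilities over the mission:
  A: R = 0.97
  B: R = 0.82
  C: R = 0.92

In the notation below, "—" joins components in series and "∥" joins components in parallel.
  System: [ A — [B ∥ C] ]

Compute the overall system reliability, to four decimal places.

0.9560

Parallel (B and C): 1 − (1 − 0.820000)(1 − 0.920000) = 0.985600
Series (A and [0.985600]): 0.970000 × 0.985600 = 0.9560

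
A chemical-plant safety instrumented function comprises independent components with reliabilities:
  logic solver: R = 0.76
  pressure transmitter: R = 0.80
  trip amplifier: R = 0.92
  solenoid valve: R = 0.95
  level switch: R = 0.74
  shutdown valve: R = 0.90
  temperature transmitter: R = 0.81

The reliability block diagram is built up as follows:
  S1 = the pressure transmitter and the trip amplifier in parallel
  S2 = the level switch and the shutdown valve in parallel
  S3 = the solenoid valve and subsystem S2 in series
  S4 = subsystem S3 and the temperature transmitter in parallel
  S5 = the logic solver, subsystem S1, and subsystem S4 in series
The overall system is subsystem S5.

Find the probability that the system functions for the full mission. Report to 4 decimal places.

0.7372

Parallel (pressure transmitter and trip amplifier): 1 − (1 − 0.800000)(1 − 0.920000) = 0.984000
Parallel (level switch and shutdown valve): 1 − (1 − 0.740000)(1 − 0.900000) = 0.974000
Series (solenoid valve and [0.974000]): 0.950000 × 0.974000 = 0.925300
Parallel ([0.925300] and temperature transmitter): 1 − (1 − 0.925300)(1 − 0.810000) = 0.985807
Series (logic solver, [0.984000], and [0.985807]): 0.760000 × 0.984000 × 0.985807 = 0.7372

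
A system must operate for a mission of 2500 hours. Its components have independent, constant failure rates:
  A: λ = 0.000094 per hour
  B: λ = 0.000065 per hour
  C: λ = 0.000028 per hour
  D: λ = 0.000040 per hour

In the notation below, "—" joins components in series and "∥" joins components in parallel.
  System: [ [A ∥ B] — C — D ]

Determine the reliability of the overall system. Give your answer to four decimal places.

0.8172

R(A) = exp(−0.000094 × 2500) = 0.790571
R(B) = exp(−0.000065 × 2500) = 0.850016
R(C) = exp(−0.000028 × 2500) = 0.932394
R(D) = exp(−0.000040 × 2500) = 0.904837
Parallel (A and B): 1 − (1 − 0.790571)(1 − 0.850016) = 0.968589
Series ([0.968589], C, and D): 0.968589 × 0.932394 × 0.904837 = 0.8172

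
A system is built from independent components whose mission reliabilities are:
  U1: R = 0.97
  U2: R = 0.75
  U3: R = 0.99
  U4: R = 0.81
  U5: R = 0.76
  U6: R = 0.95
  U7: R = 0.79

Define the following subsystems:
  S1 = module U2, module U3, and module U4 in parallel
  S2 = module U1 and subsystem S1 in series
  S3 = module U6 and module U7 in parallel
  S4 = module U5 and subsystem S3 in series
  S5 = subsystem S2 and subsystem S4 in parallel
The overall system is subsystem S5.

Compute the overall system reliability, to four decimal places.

0.9924

Parallel (U2, U3, and U4): 1 − (1 − 0.750000)(1 − 0.990000)(1 − 0.810000) = 0.999525
Series (U1 and [0.999525]): 0.970000 × 0.999525 = 0.969539
Parallel (U6 and U7): 1 − (1 − 0.950000)(1 − 0.790000) = 0.989500
Series (U5 and [0.989500]): 0.760000 × 0.989500 = 0.752020
Parallel ([0.969539] and [0.752020]): 1 − (1 − 0.969539)(1 − 0.752020) = 0.9924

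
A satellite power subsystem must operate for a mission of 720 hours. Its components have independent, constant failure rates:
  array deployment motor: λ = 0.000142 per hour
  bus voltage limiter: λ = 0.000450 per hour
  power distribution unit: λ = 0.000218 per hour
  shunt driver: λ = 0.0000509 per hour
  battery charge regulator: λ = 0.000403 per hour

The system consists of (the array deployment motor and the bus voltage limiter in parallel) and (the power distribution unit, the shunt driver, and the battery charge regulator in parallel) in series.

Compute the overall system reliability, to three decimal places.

0.972

R(array deployment motor) = exp(−0.000142 × 720) = 0.90281
R(bus voltage limiter) = exp(−0.000450 × 720) = 0.72325
R(power distribution unit) = exp(−0.000218 × 720) = 0.85474
R(shunt driver) = exp(−0.0000509 × 720) = 0.96402
R(battery charge regulator) = exp(−0.000403 × 720) = 0.74814
Parallel (array deployment motor and bus voltage limiter): 1 − (1 − 0.90281)(1 − 0.72325) = 0.97310
Parallel (power distribution unit, shunt driver, and battery charge regulator): 1 − (1 − 0.85474)(1 − 0.96402)(1 − 0.74814) = 0.99868
Series ([0.97310] and [0.99868]): 0.97310 × 0.99868 = 0.972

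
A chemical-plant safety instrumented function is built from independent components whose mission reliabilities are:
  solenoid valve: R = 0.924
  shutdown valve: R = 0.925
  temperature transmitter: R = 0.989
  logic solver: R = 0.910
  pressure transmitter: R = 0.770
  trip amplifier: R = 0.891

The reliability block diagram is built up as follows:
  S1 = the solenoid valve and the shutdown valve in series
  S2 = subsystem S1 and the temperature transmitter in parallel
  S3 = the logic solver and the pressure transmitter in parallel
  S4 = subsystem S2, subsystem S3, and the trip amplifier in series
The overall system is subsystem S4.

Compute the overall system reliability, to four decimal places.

Series (solenoid valve and shutdown valve): 0.924000 × 0.925000 = 0.854700
Parallel ([0.854700] and temperature transmitter): 1 − (1 − 0.854700)(1 − 0.989000) = 0.998402
Parallel (logic solver and pressure transmitter): 1 − (1 − 0.910000)(1 − 0.770000) = 0.979300
Series ([0.998402], [0.979300], and trip amplifier): 0.998402 × 0.979300 × 0.891000 = 0.8712

0.8712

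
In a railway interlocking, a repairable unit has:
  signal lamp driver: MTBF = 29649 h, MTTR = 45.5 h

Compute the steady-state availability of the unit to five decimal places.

0.99847

A(signal lamp driver) = MTBF/(MTBF+MTTR) = 29649/(29649+45.5) = 0.99847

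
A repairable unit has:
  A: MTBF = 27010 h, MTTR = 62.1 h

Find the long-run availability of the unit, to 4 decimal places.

0.9977

A(A) = MTBF/(MTBF+MTTR) = 27010/(27010+62.1) = 0.9977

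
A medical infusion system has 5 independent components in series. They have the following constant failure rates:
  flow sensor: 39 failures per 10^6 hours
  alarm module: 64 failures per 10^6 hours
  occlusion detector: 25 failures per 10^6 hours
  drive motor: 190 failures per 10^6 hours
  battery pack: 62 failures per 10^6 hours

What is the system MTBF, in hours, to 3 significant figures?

2630

Series of exponential components: λ_sys = Σ λ_i
λ_sys = 0.000039 + 0.000064 + 0.000025 + 0.00019 + 0.000062 = 3.8000e-04 /h
MTBF = 1 / λ_sys = 2630 h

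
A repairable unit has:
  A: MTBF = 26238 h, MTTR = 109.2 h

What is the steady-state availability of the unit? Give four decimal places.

A(A) = MTBF/(MTBF+MTTR) = 26238/(26238+109.2) = 0.9959

0.9959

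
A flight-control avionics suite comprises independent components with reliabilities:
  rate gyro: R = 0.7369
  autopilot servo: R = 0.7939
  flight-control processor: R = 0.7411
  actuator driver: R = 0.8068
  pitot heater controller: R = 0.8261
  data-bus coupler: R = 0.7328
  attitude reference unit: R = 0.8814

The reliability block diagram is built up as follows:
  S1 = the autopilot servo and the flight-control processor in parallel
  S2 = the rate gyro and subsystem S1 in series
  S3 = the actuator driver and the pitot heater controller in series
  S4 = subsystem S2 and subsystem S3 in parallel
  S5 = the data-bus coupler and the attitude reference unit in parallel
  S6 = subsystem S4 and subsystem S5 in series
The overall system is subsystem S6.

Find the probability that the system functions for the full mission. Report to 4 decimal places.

Parallel (autopilot servo and flight-control processor): 1 − (1 − 0.793900)(1 − 0.741100) = 0.946641
Series (rate gyro and [0.946641]): 0.736900 × 0.946641 = 0.697580
Series (actuator driver and pitot heater controller): 0.806800 × 0.826100 = 0.666497
Parallel ([0.697580] and [0.666497]): 1 − (1 − 0.697580)(1 − 0.666497) = 0.899142
Parallel (data-bus coupler and attitude reference unit): 1 − (1 − 0.732800)(1 − 0.881400) = 0.968310
Series ([0.899142] and [0.968310]): 0.899142 × 0.968310 = 0.8706

0.8706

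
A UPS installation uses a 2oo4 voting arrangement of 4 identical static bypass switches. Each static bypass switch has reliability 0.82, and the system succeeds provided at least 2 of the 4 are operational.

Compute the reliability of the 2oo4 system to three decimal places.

0.980

R = Σ_{i=2}^{4} C(4,i) p^i (1−p)^{4−i} with p = 0.82
C(4,2)·0.82^2·0.18^2 = 0.13071
C(4,3)·0.82^3·0.18^1 = 0.39698
C(4,4)·0.82^4·0.18^0 = 0.45212
Sum = 0.980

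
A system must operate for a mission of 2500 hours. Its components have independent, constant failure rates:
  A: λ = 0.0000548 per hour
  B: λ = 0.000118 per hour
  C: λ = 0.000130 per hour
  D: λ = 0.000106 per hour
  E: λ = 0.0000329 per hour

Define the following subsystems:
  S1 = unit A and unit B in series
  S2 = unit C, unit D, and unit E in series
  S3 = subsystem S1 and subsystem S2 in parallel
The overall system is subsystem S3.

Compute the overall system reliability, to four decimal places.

R(A) = exp(−0.0000548 × 2500) = 0.871970
R(B) = exp(−0.000118 × 2500) = 0.744532
R(C) = exp(−0.000130 × 2500) = 0.722527
R(D) = exp(−0.000106 × 2500) = 0.767206
R(E) = exp(−0.0000329 × 2500) = 0.921042
Series (A and B): 0.871970 × 0.744532 = 0.649210
Series (C, D, and E): 0.722527 × 0.767206 × 0.921042 = 0.510558
Parallel ([0.649210] and [0.510558]): 1 − (1 − 0.649210)(1 − 0.510558) = 0.8283

0.8283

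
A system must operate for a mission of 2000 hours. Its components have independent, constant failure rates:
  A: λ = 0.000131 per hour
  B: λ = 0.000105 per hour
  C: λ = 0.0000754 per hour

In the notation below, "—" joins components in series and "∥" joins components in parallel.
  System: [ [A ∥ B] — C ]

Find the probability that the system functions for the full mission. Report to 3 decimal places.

R(A) = exp(−0.000131 × 2000) = 0.76951
R(B) = exp(−0.000105 × 2000) = 0.81058
R(C) = exp(−0.0000754 × 2000) = 0.86002
Parallel (A and B): 1 − (1 − 0.76951)(1 − 0.81058) = 0.95634
Series ([0.95634] and C): 0.95634 × 0.86002 = 0.822

0.822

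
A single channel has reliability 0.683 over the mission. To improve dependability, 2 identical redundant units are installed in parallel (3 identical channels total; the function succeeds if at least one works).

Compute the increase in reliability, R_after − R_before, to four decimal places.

0.2851

R_before = 0.683
R_after = 1 − (1 − 0.683)^3 = 0.9681
ΔR = 0.9681 − 0.683 = 0.2851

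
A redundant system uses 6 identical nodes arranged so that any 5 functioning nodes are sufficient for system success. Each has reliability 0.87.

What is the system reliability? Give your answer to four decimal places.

0.8224

R = Σ_{i=5}^{6} C(6,i) p^i (1−p)^{6−i} with p = 0.87
C(6,5)·0.87^5·0.13^1 = 0.388768
C(6,6)·0.87^6·0.13^0 = 0.433626
Sum = 0.8224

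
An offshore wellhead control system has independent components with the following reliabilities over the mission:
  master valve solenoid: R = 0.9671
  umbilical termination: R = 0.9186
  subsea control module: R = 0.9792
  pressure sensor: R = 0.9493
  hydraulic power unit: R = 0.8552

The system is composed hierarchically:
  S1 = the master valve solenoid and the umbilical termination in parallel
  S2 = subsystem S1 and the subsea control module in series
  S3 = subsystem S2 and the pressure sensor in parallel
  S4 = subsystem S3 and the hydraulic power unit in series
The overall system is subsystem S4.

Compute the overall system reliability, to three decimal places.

0.854

Parallel (master valve solenoid and umbilical termination): 1 − (1 − 0.96710)(1 − 0.91860) = 0.99732
Series ([0.99732] and subsea control module): 0.99732 × 0.97920 = 0.97658
Parallel ([0.97658] and pressure sensor): 1 − (1 − 0.97658)(1 − 0.94930) = 0.99881
Series ([0.99881] and hydraulic power unit): 0.99881 × 0.85520 = 0.854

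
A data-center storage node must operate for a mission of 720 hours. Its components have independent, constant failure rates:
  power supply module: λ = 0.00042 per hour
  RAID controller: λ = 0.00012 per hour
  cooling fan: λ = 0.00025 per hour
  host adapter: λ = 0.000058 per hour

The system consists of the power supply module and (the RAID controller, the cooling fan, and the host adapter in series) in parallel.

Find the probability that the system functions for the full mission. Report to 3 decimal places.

0.931

R(power supply module) = exp(−0.00042 × 720) = 0.73904
R(RAID controller) = exp(−0.00012 × 720) = 0.91723
R(cooling fan) = exp(−0.00025 × 720) = 0.83527
R(host adapter) = exp(−0.000058 × 720) = 0.95910
Series (RAID controller, cooling fan, and host adapter): 0.91723 × 0.83527 × 0.95910 = 0.73480
Parallel (power supply module and [0.73480]): 1 − (1 − 0.73904)(1 − 0.73480) = 0.931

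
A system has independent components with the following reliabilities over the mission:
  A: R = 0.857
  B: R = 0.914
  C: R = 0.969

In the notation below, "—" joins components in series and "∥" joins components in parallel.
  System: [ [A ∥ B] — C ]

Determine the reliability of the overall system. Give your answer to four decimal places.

0.9571

Parallel (A and B): 1 − (1 − 0.857000)(1 − 0.914000) = 0.987702
Series ([0.987702] and C): 0.987702 × 0.969000 = 0.9571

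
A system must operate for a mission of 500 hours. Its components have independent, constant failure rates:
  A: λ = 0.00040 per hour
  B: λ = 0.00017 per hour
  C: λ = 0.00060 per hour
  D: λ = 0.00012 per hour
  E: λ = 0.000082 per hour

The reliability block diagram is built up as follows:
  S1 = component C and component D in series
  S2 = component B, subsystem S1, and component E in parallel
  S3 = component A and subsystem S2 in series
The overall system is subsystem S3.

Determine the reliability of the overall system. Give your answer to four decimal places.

0.8179

R(A) = exp(−0.00040 × 500) = 0.818731
R(B) = exp(−0.00017 × 500) = 0.918512
R(C) = exp(−0.00060 × 500) = 0.740818
R(D) = exp(−0.00012 × 500) = 0.941765
R(E) = exp(−0.000082 × 500) = 0.959829
Series (C and D): 0.740818 × 0.941765 = 0.697676
Parallel (B, [0.697676], and E): 1 − (1 − 0.918512)(1 − 0.697676)(1 − 0.959829) = 0.999010
Series (A and [0.999010]): 0.818731 × 0.999010 = 0.8179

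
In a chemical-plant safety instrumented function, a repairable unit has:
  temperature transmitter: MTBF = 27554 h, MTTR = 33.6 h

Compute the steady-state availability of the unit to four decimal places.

0.9988

A(temperature transmitter) = MTBF/(MTBF+MTTR) = 27554/(27554+33.6) = 0.9988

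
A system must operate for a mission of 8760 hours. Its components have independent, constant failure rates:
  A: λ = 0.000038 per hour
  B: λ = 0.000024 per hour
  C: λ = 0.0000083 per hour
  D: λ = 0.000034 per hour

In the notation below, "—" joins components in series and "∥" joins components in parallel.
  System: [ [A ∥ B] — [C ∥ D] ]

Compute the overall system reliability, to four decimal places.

R(A) = exp(−0.000038 × 8760) = 0.716856
R(B) = exp(−0.000024 × 8760) = 0.810390
R(C) = exp(−0.0000083 × 8760) = 0.929872
R(D) = exp(−0.000034 × 8760) = 0.742420
Parallel (A and B): 1 − (1 − 0.716856)(1 − 0.810390) = 0.946313
Parallel (C and D): 1 − (1 − 0.929872)(1 − 0.742420) = 0.981936
Series ([0.946313] and [0.981936]): 0.946313 × 0.981936 = 0.9292

0.9292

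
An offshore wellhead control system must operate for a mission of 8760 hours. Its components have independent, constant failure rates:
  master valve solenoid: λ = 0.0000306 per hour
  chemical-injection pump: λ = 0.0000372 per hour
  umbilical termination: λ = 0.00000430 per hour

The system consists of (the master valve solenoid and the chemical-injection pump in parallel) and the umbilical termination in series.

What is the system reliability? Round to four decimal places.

R(master valve solenoid) = exp(−0.0000306 × 8760) = 0.764865
R(chemical-injection pump) = exp(−0.0000372 × 8760) = 0.721898
R(umbilical termination) = exp(−0.00000430 × 8760) = 0.963033
Parallel (master valve solenoid and chemical-injection pump): 1 − (1 − 0.764865)(1 − 0.721898) = 0.934608
Series ([0.934608] and umbilical termination): 0.934608 × 0.963033 = 0.9001

0.9001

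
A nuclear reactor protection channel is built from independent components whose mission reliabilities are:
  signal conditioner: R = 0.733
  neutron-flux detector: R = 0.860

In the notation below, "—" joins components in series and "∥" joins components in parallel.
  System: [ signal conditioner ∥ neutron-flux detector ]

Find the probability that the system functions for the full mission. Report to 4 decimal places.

Parallel (signal conditioner and neutron-flux detector): 1 − (1 − 0.733000)(1 − 0.860000) = 0.9626

0.9626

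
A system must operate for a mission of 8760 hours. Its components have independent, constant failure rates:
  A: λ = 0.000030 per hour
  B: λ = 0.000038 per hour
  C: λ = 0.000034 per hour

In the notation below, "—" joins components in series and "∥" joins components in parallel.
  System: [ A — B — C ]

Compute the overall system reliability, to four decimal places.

R(A) = exp(−0.000030 × 8760) = 0.768896
R(B) = exp(−0.000038 × 8760) = 0.716856
R(C) = exp(−0.000034 × 8760) = 0.742420
Series (A, B, and C): 0.768896 × 0.716856 × 0.742420 = 0.4092

0.4092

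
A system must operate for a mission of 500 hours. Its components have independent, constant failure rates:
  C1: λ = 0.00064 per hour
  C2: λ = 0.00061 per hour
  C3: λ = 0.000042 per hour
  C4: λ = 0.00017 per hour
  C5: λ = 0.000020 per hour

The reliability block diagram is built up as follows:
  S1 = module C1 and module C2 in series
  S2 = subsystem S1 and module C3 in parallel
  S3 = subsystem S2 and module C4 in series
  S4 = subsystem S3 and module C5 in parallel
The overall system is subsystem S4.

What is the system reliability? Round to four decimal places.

0.9991

R(C1) = exp(−0.00064 × 500) = 0.726149
R(C2) = exp(−0.00061 × 500) = 0.737123
R(C3) = exp(−0.000042 × 500) = 0.979219
R(C4) = exp(−0.00017 × 500) = 0.918512
R(C5) = exp(−0.000020 × 500) = 0.990050
Series (C1 and C2): 0.726149 × 0.737123 = 0.535261
Parallel ([0.535261] and C3): 1 − (1 − 0.535261)(1 − 0.979219) = 0.990342
Series ([0.990342] and C4): 0.990342 × 0.918512 = 0.909641
Parallel ([0.909641] and C5): 1 − (1 − 0.909641)(1 − 0.990050) = 0.9991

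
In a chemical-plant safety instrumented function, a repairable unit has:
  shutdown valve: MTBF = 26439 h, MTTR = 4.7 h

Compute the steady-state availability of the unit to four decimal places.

0.9998

A(shutdown valve) = MTBF/(MTBF+MTTR) = 26439/(26439+4.7) = 0.9998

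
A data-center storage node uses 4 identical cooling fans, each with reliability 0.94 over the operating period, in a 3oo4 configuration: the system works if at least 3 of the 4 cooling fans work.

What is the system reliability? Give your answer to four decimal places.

0.9801

R = Σ_{i=3}^{4} C(4,i) p^i (1−p)^{4−i} with p = 0.94
C(4,3)·0.94^3·0.06^1 = 0.199340
C(4,4)·0.94^4·0.06^0 = 0.780749
Sum = 0.9801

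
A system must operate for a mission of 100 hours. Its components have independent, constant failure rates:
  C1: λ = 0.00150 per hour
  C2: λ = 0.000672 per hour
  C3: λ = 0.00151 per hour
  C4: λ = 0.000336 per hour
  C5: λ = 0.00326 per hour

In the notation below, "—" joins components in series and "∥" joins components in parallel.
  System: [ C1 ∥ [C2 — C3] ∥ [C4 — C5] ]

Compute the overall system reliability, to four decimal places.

0.9918

R(C1) = exp(−0.00150 × 100) = 0.860708
R(C2) = exp(−0.000672 × 100) = 0.935008
R(C3) = exp(−0.00151 × 100) = 0.859848
R(C4) = exp(−0.000336 × 100) = 0.966958
R(C5) = exp(−0.00326 × 100) = 0.721805
Series (C2 and C3): 0.935008 × 0.859848 = 0.803965
Series (C4 and C5): 0.966958 × 0.721805 = 0.697955
Parallel (C1, [0.803965], and [0.697955]): 1 − (1 − 0.860708)(1 − 0.803965)(1 − 0.697955) = 0.9918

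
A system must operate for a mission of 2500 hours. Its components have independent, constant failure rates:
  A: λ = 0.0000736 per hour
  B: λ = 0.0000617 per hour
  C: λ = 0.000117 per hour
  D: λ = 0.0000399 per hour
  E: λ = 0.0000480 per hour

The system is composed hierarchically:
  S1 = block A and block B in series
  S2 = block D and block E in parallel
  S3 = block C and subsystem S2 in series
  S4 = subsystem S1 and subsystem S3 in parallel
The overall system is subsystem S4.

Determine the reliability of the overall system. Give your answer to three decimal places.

R(A) = exp(−0.0000736 × 2500) = 0.83194
R(B) = exp(−0.0000617 × 2500) = 0.85706
R(C) = exp(−0.000117 × 2500) = 0.74640
R(D) = exp(−0.0000399 × 2500) = 0.90506
R(E) = exp(−0.0000480 × 2500) = 0.88692
Series (A and B): 0.83194 × 0.85706 = 0.71302
Parallel (D and E): 1 − (1 − 0.90506)(1 − 0.88692) = 0.98926
Series (C and [0.98926]): 0.74640 × 0.98926 = 0.73838
Parallel ([0.71302] and [0.73838]): 1 − (1 − 0.71302)(1 − 0.73838) = 0.925

0.925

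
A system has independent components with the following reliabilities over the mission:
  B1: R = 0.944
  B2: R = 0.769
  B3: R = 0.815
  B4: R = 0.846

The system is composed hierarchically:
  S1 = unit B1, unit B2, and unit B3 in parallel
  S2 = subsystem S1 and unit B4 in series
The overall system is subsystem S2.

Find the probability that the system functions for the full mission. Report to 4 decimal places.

0.8440

Parallel (B1, B2, and B3): 1 − (1 − 0.944000)(1 − 0.769000)(1 − 0.815000) = 0.997607
Series ([0.997607] and B4): 0.997607 × 0.846000 = 0.8440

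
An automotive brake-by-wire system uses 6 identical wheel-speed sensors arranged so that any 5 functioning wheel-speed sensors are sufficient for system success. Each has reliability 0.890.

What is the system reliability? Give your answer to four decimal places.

0.8655

R = Σ_{i=5}^{6} C(6,i) p^i (1−p)^{6−i} with p = 0.890
C(6,5)·0.890^5·0.110^1 = 0.368548
C(6,6)·0.890^6·0.110^0 = 0.496981
Sum = 0.8655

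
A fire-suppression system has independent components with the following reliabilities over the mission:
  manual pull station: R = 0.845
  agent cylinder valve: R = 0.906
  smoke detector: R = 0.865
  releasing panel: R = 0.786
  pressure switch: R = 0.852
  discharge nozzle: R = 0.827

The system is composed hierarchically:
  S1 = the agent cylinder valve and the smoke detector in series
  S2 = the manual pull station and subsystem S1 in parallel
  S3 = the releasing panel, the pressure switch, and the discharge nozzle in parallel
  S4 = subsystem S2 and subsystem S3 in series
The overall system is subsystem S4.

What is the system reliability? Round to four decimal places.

0.9612

Series (agent cylinder valve and smoke detector): 0.906000 × 0.865000 = 0.783690
Parallel (manual pull station and [0.783690]): 1 − (1 − 0.845000)(1 − 0.783690) = 0.966472
Parallel (releasing panel, pressure switch, and discharge nozzle): 1 − (1 − 0.786000)(1 − 0.852000)(1 − 0.827000) = 0.994521
Series ([0.966472] and [0.994521]): 0.966472 × 0.994521 = 0.9612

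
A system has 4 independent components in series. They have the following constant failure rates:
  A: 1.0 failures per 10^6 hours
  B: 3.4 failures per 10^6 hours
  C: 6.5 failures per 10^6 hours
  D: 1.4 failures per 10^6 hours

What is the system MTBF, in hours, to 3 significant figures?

81300

Series of exponential components: λ_sys = Σ λ_i
λ_sys = 0.0000010 + 0.0000034 + 0.0000065 + 0.0000014 = 1.2300e-05 /h
MTBF = 1 / λ_sys = 81300 h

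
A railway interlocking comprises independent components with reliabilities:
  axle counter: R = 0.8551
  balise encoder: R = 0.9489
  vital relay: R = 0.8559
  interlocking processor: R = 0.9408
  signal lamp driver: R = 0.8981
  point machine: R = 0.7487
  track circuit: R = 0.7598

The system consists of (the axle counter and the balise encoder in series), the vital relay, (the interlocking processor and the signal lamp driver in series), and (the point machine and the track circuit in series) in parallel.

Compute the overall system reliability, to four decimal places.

0.9982

Series (axle counter and balise encoder): 0.855100 × 0.948900 = 0.811404
Series (interlocking processor and signal lamp driver): 0.940800 × 0.898100 = 0.844932
Series (point machine and track circuit): 0.748700 × 0.759800 = 0.568862
Parallel ([0.811404], vital relay, [0.844932], and [0.568862]): 1 − (1 − 0.811404)(1 − 0.855900)(1 − 0.844932)(1 − 0.568862) = 0.9982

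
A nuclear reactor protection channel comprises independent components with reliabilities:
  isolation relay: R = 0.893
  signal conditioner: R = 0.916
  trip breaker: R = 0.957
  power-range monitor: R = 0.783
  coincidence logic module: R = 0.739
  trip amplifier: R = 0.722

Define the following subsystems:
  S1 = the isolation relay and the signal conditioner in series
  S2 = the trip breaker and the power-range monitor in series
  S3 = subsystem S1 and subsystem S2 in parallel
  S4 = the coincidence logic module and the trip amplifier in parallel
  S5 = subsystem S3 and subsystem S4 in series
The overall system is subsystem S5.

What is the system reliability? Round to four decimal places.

0.8851

Series (isolation relay and signal conditioner): 0.893000 × 0.916000 = 0.817988
Series (trip breaker and power-range monitor): 0.957000 × 0.783000 = 0.749331
Parallel ([0.817988] and [0.749331]): 1 − (1 − 0.817988)(1 − 0.749331) = 0.954375
Parallel (coincidence logic module and trip amplifier): 1 − (1 − 0.739000)(1 − 0.722000) = 0.927442
Series ([0.954375] and [0.927442]): 0.954375 × 0.927442 = 0.8851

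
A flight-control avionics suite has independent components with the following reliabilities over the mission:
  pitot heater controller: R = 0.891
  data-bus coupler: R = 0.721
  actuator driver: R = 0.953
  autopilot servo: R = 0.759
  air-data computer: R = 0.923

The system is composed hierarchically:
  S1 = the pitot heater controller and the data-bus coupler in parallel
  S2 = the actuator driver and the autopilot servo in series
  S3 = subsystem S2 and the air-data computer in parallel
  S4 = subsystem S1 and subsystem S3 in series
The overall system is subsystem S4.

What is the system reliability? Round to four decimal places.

0.9489

Parallel (pitot heater controller and data-bus coupler): 1 − (1 − 0.891000)(1 − 0.721000) = 0.969589
Series (actuator driver and autopilot servo): 0.953000 × 0.759000 = 0.723327
Parallel ([0.723327] and air-data computer): 1 − (1 − 0.723327)(1 − 0.923000) = 0.978696
Series ([0.969589] and [0.978696]): 0.969589 × 0.978696 = 0.9489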